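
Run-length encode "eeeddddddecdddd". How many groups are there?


Input: eeeddddddecdddd
Scanning for consecutive runs:
  Group 1: 'e' x 3 (positions 0-2)
  Group 2: 'd' x 6 (positions 3-8)
  Group 3: 'e' x 1 (positions 9-9)
  Group 4: 'c' x 1 (positions 10-10)
  Group 5: 'd' x 4 (positions 11-14)
Total groups: 5

5


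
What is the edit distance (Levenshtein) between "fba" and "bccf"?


Computing edit distance: "fba" -> "bccf"
DP table:
           b    c    c    f
      0    1    2    3    4
  f   1    1    2    3    3
  b   2    1    2    3    4
  a   3    2    2    3    4
Edit distance = dp[3][4] = 4

4


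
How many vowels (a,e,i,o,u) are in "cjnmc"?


Input: cjnmc
Checking each character:
  'c' at position 0: consonant
  'j' at position 1: consonant
  'n' at position 2: consonant
  'm' at position 3: consonant
  'c' at position 4: consonant
Total vowels: 0

0


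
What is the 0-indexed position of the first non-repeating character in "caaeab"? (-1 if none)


Input: caaeab
Character frequencies:
  'a': 3
  'b': 1
  'c': 1
  'e': 1
Scanning left to right for freq == 1:
  Position 0 ('c'): unique! => answer = 0

0


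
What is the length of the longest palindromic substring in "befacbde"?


Input: "befacbde"
Checking substrings for palindromes:
  No multi-char palindromic substrings found
Longest palindromic substring: "b" with length 1

1


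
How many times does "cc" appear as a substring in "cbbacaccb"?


Searching for "cc" in "cbbacaccb"
Scanning each position:
  Position 0: "cb" => no
  Position 1: "bb" => no
  Position 2: "ba" => no
  Position 3: "ac" => no
  Position 4: "ca" => no
  Position 5: "ac" => no
  Position 6: "cc" => MATCH
  Position 7: "cb" => no
Total occurrences: 1

1


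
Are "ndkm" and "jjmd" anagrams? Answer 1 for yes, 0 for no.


Strings: "ndkm", "jjmd"
Sorted first:  dkmn
Sorted second: djjm
Differ at position 1: 'k' vs 'j' => not anagrams

0


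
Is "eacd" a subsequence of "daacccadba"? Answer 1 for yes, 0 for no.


Check if "eacd" is a subsequence of "daacccadba"
Greedy scan:
  Position 0 ('d'): no match needed
  Position 1 ('a'): no match needed
  Position 2 ('a'): no match needed
  Position 3 ('c'): no match needed
  Position 4 ('c'): no match needed
  Position 5 ('c'): no match needed
  Position 6 ('a'): no match needed
  Position 7 ('d'): no match needed
  Position 8 ('b'): no match needed
  Position 9 ('a'): no match needed
Only matched 0/4 characters => not a subsequence

0


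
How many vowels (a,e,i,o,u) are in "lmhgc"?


Input: lmhgc
Checking each character:
  'l' at position 0: consonant
  'm' at position 1: consonant
  'h' at position 2: consonant
  'g' at position 3: consonant
  'c' at position 4: consonant
Total vowels: 0

0


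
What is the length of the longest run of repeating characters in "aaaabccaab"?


Input: "aaaabccaab"
Scanning for longest run:
  Position 1 ('a'): continues run of 'a', length=2
  Position 2 ('a'): continues run of 'a', length=3
  Position 3 ('a'): continues run of 'a', length=4
  Position 4 ('b'): new char, reset run to 1
  Position 5 ('c'): new char, reset run to 1
  Position 6 ('c'): continues run of 'c', length=2
  Position 7 ('a'): new char, reset run to 1
  Position 8 ('a'): continues run of 'a', length=2
  Position 9 ('b'): new char, reset run to 1
Longest run: 'a' with length 4

4


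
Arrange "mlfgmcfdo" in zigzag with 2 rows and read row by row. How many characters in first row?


Zigzag "mlfgmcfdo" into 2 rows:
Placing characters:
  'm' => row 0
  'l' => row 1
  'f' => row 0
  'g' => row 1
  'm' => row 0
  'c' => row 1
  'f' => row 0
  'd' => row 1
  'o' => row 0
Rows:
  Row 0: "mfmfo"
  Row 1: "lgcd"
First row length: 5

5


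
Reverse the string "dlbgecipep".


Input: dlbgecipep
Reading characters right to left:
  Position 9: 'p'
  Position 8: 'e'
  Position 7: 'p'
  Position 6: 'i'
  Position 5: 'c'
  Position 4: 'e'
  Position 3: 'g'
  Position 2: 'b'
  Position 1: 'l'
  Position 0: 'd'
Reversed: pepicegbld

pepicegbld


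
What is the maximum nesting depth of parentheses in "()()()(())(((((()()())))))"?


Input: "()()()(())(((((()()())))))"
Tracking depth:
  Position 0 '(': depth becomes 1
  Position 1 ')': depth becomes 0
  Position 2 '(': depth becomes 1
  Position 3 ')': depth becomes 0
  Position 4 '(': depth becomes 1
  Position 5 ')': depth becomes 0
  Position 6 '(': depth becomes 1
  Position 7 '(': depth becomes 2
  Position 8 ')': depth becomes 1
  Position 9 ')': depth becomes 0
  Position 10 '(': depth becomes 1
  Position 11 '(': depth becomes 2
  Position 12 '(': depth becomes 3
  Position 13 '(': depth becomes 4
  Position 14 '(': depth becomes 5
  Position 15 '(': depth becomes 6
  Position 16 ')': depth becomes 5
  Position 17 '(': depth becomes 6
  Position 18 ')': depth becomes 5
  Position 19 '(': depth becomes 6
  Position 20 ')': depth becomes 5
  Position 21 ')': depth becomes 4
  Position 22 ')': depth becomes 3
  Position 23 ')': depth becomes 2
  Position 24 ')': depth becomes 1
  Position 25 ')': depth becomes 0
Maximum depth reached: 6

6


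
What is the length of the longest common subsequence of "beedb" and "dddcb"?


LCS of "beedb" and "dddcb"
DP table:
           d    d    d    c    b
      0    0    0    0    0    0
  b   0    0    0    0    0    1
  e   0    0    0    0    0    1
  e   0    0    0    0    0    1
  d   0    1    1    1    1    1
  b   0    1    1    1    1    2
LCS length = dp[5][5] = 2

2


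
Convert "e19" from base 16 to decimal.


Input: "e19" in base 16
Positional expansion:
  Digit 'e' (value 14) x 16^2 = 3584
  Digit '1' (value 1) x 16^1 = 16
  Digit '9' (value 9) x 16^0 = 9
Sum = 3609

3609


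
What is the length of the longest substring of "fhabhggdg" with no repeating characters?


Input: "fhabhggdg"
Sliding window (track last position of each char):
  Position 0 ('f'): window [0,0] length 1 -- new best
  Position 1 ('h'): window [0,1] length 2 -- new best
  Position 2 ('a'): window [0,2] length 3 -- new best
  Position 3 ('b'): window [0,3] length 4 -- new best
  Position 4 ('h'): repeat (last at 1), move window start to 2
  Position 4 ('h'): window [2,4] length 3
  Position 5 ('g'): window [2,5] length 4
  Position 6 ('g'): repeat (last at 5), move window start to 6
  Position 6 ('g'): window [6,6] length 1
  Position 7 ('d'): window [6,7] length 2
  Position 8 ('g'): repeat (last at 6), move window start to 7
  Position 8 ('g'): window [7,8] length 2
Longest substring with no repeats: "fhab" with length 4

4


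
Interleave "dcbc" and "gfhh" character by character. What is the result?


Interleaving "dcbc" and "gfhh":
  Position 0: 'd' from first, 'g' from second => "dg"
  Position 1: 'c' from first, 'f' from second => "cf"
  Position 2: 'b' from first, 'h' from second => "bh"
  Position 3: 'c' from first, 'h' from second => "ch"
Result: dgcfbhch

dgcfbhch


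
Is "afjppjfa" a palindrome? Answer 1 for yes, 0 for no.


Input: afjppjfa
Reversed: afjppjfa
  Compare pos 0 ('a') with pos 7 ('a'): match
  Compare pos 1 ('f') with pos 6 ('f'): match
  Compare pos 2 ('j') with pos 5 ('j'): match
  Compare pos 3 ('p') with pos 4 ('p'): match
Result: palindrome

1


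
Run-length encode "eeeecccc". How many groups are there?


Input: eeeecccc
Scanning for consecutive runs:
  Group 1: 'e' x 4 (positions 0-3)
  Group 2: 'c' x 4 (positions 4-7)
Total groups: 2

2


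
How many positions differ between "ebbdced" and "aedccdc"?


Comparing "ebbdced" and "aedccdc" position by position:
  Position 0: 'e' vs 'a' => DIFFER
  Position 1: 'b' vs 'e' => DIFFER
  Position 2: 'b' vs 'd' => DIFFER
  Position 3: 'd' vs 'c' => DIFFER
  Position 4: 'c' vs 'c' => same
  Position 5: 'e' vs 'd' => DIFFER
  Position 6: 'd' vs 'c' => DIFFER
Positions that differ: 6

6


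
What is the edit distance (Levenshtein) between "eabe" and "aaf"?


Computing edit distance: "eabe" -> "aaf"
DP table:
           a    a    f
      0    1    2    3
  e   1    1    2    3
  a   2    1    1    2
  b   3    2    2    2
  e   4    3    3    3
Edit distance = dp[4][3] = 3

3


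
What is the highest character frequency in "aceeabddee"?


Input: aceeabddee
Character counts:
  'a': 2
  'b': 1
  'c': 1
  'd': 2
  'e': 4
Maximum frequency: 4

4


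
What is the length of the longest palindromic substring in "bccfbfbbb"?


Input: "bccfbfbbb"
Checking substrings for palindromes:
  [3:6] "fbf" (len 3) => palindrome
  [4:7] "bfb" (len 3) => palindrome
  [6:9] "bbb" (len 3) => palindrome
  [1:3] "cc" (len 2) => palindrome
  [6:8] "bb" (len 2) => palindrome
  [7:9] "bb" (len 2) => palindrome
Longest palindromic substring: "fbf" with length 3

3


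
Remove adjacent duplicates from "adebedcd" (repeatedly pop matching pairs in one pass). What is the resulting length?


Input: adebedcd
Stack-based adjacent duplicate removal:
  Read 'a': push. Stack: a
  Read 'd': push. Stack: ad
  Read 'e': push. Stack: ade
  Read 'b': push. Stack: adeb
  Read 'e': push. Stack: adebe
  Read 'd': push. Stack: adebed
  Read 'c': push. Stack: adebedc
  Read 'd': push. Stack: adebedcd
Final stack: "adebedcd" (length 8)

8


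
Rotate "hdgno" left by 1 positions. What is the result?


Input: "hdgno", rotate left by 1
First 1 characters: "h"
Remaining characters: "dgno"
Concatenate remaining + first: "dgno" + "h" = "dgnoh"

dgnoh


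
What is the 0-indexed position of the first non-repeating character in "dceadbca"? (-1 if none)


Input: dceadbca
Character frequencies:
  'a': 2
  'b': 1
  'c': 2
  'd': 2
  'e': 1
Scanning left to right for freq == 1:
  Position 0 ('d'): freq=2, skip
  Position 1 ('c'): freq=2, skip
  Position 2 ('e'): unique! => answer = 2

2


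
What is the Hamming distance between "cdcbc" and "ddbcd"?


Comparing "cdcbc" and "ddbcd" position by position:
  Position 0: 'c' vs 'd' => differ
  Position 1: 'd' vs 'd' => same
  Position 2: 'c' vs 'b' => differ
  Position 3: 'b' vs 'c' => differ
  Position 4: 'c' vs 'd' => differ
Total differences (Hamming distance): 4

4


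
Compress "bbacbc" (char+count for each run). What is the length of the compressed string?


Input: bbacbc
Runs:
  'b' x 2 => "b2"
  'a' x 1 => "a1"
  'c' x 1 => "c1"
  'b' x 1 => "b1"
  'c' x 1 => "c1"
Compressed: "b2a1c1b1c1"
Compressed length: 10

10


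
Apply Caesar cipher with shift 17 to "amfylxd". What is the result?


Caesar cipher: shift "amfylxd" by 17
  'a' (pos 0) + 17 = pos 17 = 'r'
  'm' (pos 12) + 17 = pos 3 = 'd'
  'f' (pos 5) + 17 = pos 22 = 'w'
  'y' (pos 24) + 17 = pos 15 = 'p'
  'l' (pos 11) + 17 = pos 2 = 'c'
  'x' (pos 23) + 17 = pos 14 = 'o'
  'd' (pos 3) + 17 = pos 20 = 'u'
Result: rdwpcou

rdwpcou


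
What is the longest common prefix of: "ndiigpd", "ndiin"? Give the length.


Words: ndiigpd, ndiin
  Position 0: all 'n' => match
  Position 1: all 'd' => match
  Position 2: all 'i' => match
  Position 3: all 'i' => match
  Position 4: ('g', 'n') => mismatch, stop
LCP = "ndii" (length 4)

4


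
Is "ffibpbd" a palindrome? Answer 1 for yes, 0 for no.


Input: ffibpbd
Reversed: dbpbiff
  Compare pos 0 ('f') with pos 6 ('d'): MISMATCH
  Compare pos 1 ('f') with pos 5 ('b'): MISMATCH
  Compare pos 2 ('i') with pos 4 ('p'): MISMATCH
Result: not a palindrome

0


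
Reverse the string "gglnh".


Input: gglnh
Reading characters right to left:
  Position 4: 'h'
  Position 3: 'n'
  Position 2: 'l'
  Position 1: 'g'
  Position 0: 'g'
Reversed: hnlgg

hnlgg


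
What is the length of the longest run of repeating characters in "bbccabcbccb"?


Input: "bbccabcbccb"
Scanning for longest run:
  Position 1 ('b'): continues run of 'b', length=2
  Position 2 ('c'): new char, reset run to 1
  Position 3 ('c'): continues run of 'c', length=2
  Position 4 ('a'): new char, reset run to 1
  Position 5 ('b'): new char, reset run to 1
  Position 6 ('c'): new char, reset run to 1
  Position 7 ('b'): new char, reset run to 1
  Position 8 ('c'): new char, reset run to 1
  Position 9 ('c'): continues run of 'c', length=2
  Position 10 ('b'): new char, reset run to 1
Longest run: 'b' with length 2

2


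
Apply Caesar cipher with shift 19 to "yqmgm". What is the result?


Caesar cipher: shift "yqmgm" by 19
  'y' (pos 24) + 19 = pos 17 = 'r'
  'q' (pos 16) + 19 = pos 9 = 'j'
  'm' (pos 12) + 19 = pos 5 = 'f'
  'g' (pos 6) + 19 = pos 25 = 'z'
  'm' (pos 12) + 19 = pos 5 = 'f'
Result: rjfzf

rjfzf


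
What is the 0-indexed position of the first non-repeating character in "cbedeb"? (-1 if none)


Input: cbedeb
Character frequencies:
  'b': 2
  'c': 1
  'd': 1
  'e': 2
Scanning left to right for freq == 1:
  Position 0 ('c'): unique! => answer = 0

0


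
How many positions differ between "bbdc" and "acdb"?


Comparing "bbdc" and "acdb" position by position:
  Position 0: 'b' vs 'a' => DIFFER
  Position 1: 'b' vs 'c' => DIFFER
  Position 2: 'd' vs 'd' => same
  Position 3: 'c' vs 'b' => DIFFER
Positions that differ: 3

3


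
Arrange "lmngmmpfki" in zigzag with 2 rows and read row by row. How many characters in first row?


Zigzag "lmngmmpfki" into 2 rows:
Placing characters:
  'l' => row 0
  'm' => row 1
  'n' => row 0
  'g' => row 1
  'm' => row 0
  'm' => row 1
  'p' => row 0
  'f' => row 1
  'k' => row 0
  'i' => row 1
Rows:
  Row 0: "lnmpk"
  Row 1: "mgmfi"
First row length: 5

5


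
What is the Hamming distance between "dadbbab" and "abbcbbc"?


Comparing "dadbbab" and "abbcbbc" position by position:
  Position 0: 'd' vs 'a' => differ
  Position 1: 'a' vs 'b' => differ
  Position 2: 'd' vs 'b' => differ
  Position 3: 'b' vs 'c' => differ
  Position 4: 'b' vs 'b' => same
  Position 5: 'a' vs 'b' => differ
  Position 6: 'b' vs 'c' => differ
Total differences (Hamming distance): 6

6


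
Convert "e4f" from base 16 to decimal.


Input: "e4f" in base 16
Positional expansion:
  Digit 'e' (value 14) x 16^2 = 3584
  Digit '4' (value 4) x 16^1 = 64
  Digit 'f' (value 15) x 16^0 = 15
Sum = 3663

3663


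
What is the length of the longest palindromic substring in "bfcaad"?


Input: "bfcaad"
Checking substrings for palindromes:
  [3:5] "aa" (len 2) => palindrome
Longest palindromic substring: "aa" with length 2

2


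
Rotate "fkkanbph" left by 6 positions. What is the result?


Input: "fkkanbph", rotate left by 6
First 6 characters: "fkkanb"
Remaining characters: "ph"
Concatenate remaining + first: "ph" + "fkkanb" = "phfkkanb"

phfkkanb


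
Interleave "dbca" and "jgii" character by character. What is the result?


Interleaving "dbca" and "jgii":
  Position 0: 'd' from first, 'j' from second => "dj"
  Position 1: 'b' from first, 'g' from second => "bg"
  Position 2: 'c' from first, 'i' from second => "ci"
  Position 3: 'a' from first, 'i' from second => "ai"
Result: djbgciai

djbgciai


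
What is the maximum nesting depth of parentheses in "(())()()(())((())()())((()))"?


Input: "(())()()(())((())()())((()))"
Tracking depth:
  Position 0 '(': depth becomes 1
  Position 1 '(': depth becomes 2
  Position 2 ')': depth becomes 1
  Position 3 ')': depth becomes 0
  Position 4 '(': depth becomes 1
  Position 5 ')': depth becomes 0
  Position 6 '(': depth becomes 1
  Position 7 ')': depth becomes 0
  Position 8 '(': depth becomes 1
  Position 9 '(': depth becomes 2
  Position 10 ')': depth becomes 1
  Position 11 ')': depth becomes 0
  Position 12 '(': depth becomes 1
  Position 13 '(': depth becomes 2
  Position 14 '(': depth becomes 3
  Position 15 ')': depth becomes 2
  Position 16 ')': depth becomes 1
  Position 17 '(': depth becomes 2
  Position 18 ')': depth becomes 1
  Position 19 '(': depth becomes 2
  Position 20 ')': depth becomes 1
  Position 21 ')': depth becomes 0
  Position 22 '(': depth becomes 1
  Position 23 '(': depth becomes 2
  Position 24 '(': depth becomes 3
  Position 25 ')': depth becomes 2
  Position 26 ')': depth becomes 1
  Position 27 ')': depth becomes 0
Maximum depth reached: 3

3


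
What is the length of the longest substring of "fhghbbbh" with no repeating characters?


Input: "fhghbbbh"
Sliding window (track last position of each char):
  Position 0 ('f'): window [0,0] length 1 -- new best
  Position 1 ('h'): window [0,1] length 2 -- new best
  Position 2 ('g'): window [0,2] length 3 -- new best
  Position 3 ('h'): repeat (last at 1), move window start to 2
  Position 3 ('h'): window [2,3] length 2
  Position 4 ('b'): window [2,4] length 3
  Position 5 ('b'): repeat (last at 4), move window start to 5
  Position 5 ('b'): window [5,5] length 1
  Position 6 ('b'): repeat (last at 5), move window start to 6
  Position 6 ('b'): window [6,6] length 1
  Position 7 ('h'): window [6,7] length 2
Longest substring with no repeats: "fhg" with length 3

3


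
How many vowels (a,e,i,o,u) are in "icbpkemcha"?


Input: icbpkemcha
Checking each character:
  'i' at position 0: vowel (running total: 1)
  'c' at position 1: consonant
  'b' at position 2: consonant
  'p' at position 3: consonant
  'k' at position 4: consonant
  'e' at position 5: vowel (running total: 2)
  'm' at position 6: consonant
  'c' at position 7: consonant
  'h' at position 8: consonant
  'a' at position 9: vowel (running total: 3)
Total vowels: 3

3


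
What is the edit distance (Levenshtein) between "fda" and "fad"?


Computing edit distance: "fda" -> "fad"
DP table:
           f    a    d
      0    1    2    3
  f   1    0    1    2
  d   2    1    1    1
  a   3    2    1    2
Edit distance = dp[3][3] = 2

2


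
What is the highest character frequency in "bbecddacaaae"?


Input: bbecddacaaae
Character counts:
  'a': 4
  'b': 2
  'c': 2
  'd': 2
  'e': 2
Maximum frequency: 4

4


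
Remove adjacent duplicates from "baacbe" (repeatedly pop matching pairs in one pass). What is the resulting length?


Input: baacbe
Stack-based adjacent duplicate removal:
  Read 'b': push. Stack: b
  Read 'a': push. Stack: ba
  Read 'a': matches stack top 'a' => pop. Stack: b
  Read 'c': push. Stack: bc
  Read 'b': push. Stack: bcb
  Read 'e': push. Stack: bcbe
Final stack: "bcbe" (length 4)

4


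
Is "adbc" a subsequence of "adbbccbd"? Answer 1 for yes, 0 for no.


Check if "adbc" is a subsequence of "adbbccbd"
Greedy scan:
  Position 0 ('a'): matches sub[0] = 'a'
  Position 1 ('d'): matches sub[1] = 'd'
  Position 2 ('b'): matches sub[2] = 'b'
  Position 3 ('b'): no match needed
  Position 4 ('c'): matches sub[3] = 'c'
  Position 5 ('c'): no match needed
  Position 6 ('b'): no match needed
  Position 7 ('d'): no match needed
All 4 characters matched => is a subsequence

1


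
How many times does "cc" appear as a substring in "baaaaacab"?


Searching for "cc" in "baaaaacab"
Scanning each position:
  Position 0: "ba" => no
  Position 1: "aa" => no
  Position 2: "aa" => no
  Position 3: "aa" => no
  Position 4: "aa" => no
  Position 5: "ac" => no
  Position 6: "ca" => no
  Position 7: "ab" => no
Total occurrences: 0

0


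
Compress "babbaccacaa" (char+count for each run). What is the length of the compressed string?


Input: babbaccacaa
Runs:
  'b' x 1 => "b1"
  'a' x 1 => "a1"
  'b' x 2 => "b2"
  'a' x 1 => "a1"
  'c' x 2 => "c2"
  'a' x 1 => "a1"
  'c' x 1 => "c1"
  'a' x 2 => "a2"
Compressed: "b1a1b2a1c2a1c1a2"
Compressed length: 16

16


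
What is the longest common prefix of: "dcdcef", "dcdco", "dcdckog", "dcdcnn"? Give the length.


Words: dcdcef, dcdco, dcdckog, dcdcnn
  Position 0: all 'd' => match
  Position 1: all 'c' => match
  Position 2: all 'd' => match
  Position 3: all 'c' => match
  Position 4: ('e', 'o', 'k', 'n') => mismatch, stop
LCP = "dcdc" (length 4)

4


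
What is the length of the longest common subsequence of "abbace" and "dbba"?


LCS of "abbace" and "dbba"
DP table:
           d    b    b    a
      0    0    0    0    0
  a   0    0    0    0    1
  b   0    0    1    1    1
  b   0    0    1    2    2
  a   0    0    1    2    3
  c   0    0    1    2    3
  e   0    0    1    2    3
LCS length = dp[6][4] = 3

3


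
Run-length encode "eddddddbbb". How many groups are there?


Input: eddddddbbb
Scanning for consecutive runs:
  Group 1: 'e' x 1 (positions 0-0)
  Group 2: 'd' x 6 (positions 1-6)
  Group 3: 'b' x 3 (positions 7-9)
Total groups: 3

3


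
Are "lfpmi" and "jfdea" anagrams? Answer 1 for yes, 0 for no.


Strings: "lfpmi", "jfdea"
Sorted first:  filmp
Sorted second: adefj
Differ at position 0: 'f' vs 'a' => not anagrams

0


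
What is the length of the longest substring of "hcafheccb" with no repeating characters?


Input: "hcafheccb"
Sliding window (track last position of each char):
  Position 0 ('h'): window [0,0] length 1 -- new best
  Position 1 ('c'): window [0,1] length 2 -- new best
  Position 2 ('a'): window [0,2] length 3 -- new best
  Position 3 ('f'): window [0,3] length 4 -- new best
  Position 4 ('h'): repeat (last at 0), move window start to 1
  Position 4 ('h'): window [1,4] length 4
  Position 5 ('e'): window [1,5] length 5 -- new best
  Position 6 ('c'): repeat (last at 1), move window start to 2
  Position 6 ('c'): window [2,6] length 5
  Position 7 ('c'): repeat (last at 6), move window start to 7
  Position 7 ('c'): window [7,7] length 1
  Position 8 ('b'): window [7,8] length 2
Longest substring with no repeats: "cafhe" with length 5

5


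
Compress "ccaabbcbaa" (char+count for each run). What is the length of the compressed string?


Input: ccaabbcbaa
Runs:
  'c' x 2 => "c2"
  'a' x 2 => "a2"
  'b' x 2 => "b2"
  'c' x 1 => "c1"
  'b' x 1 => "b1"
  'a' x 2 => "a2"
Compressed: "c2a2b2c1b1a2"
Compressed length: 12

12


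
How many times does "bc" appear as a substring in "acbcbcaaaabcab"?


Searching for "bc" in "acbcbcaaaabcab"
Scanning each position:
  Position 0: "ac" => no
  Position 1: "cb" => no
  Position 2: "bc" => MATCH
  Position 3: "cb" => no
  Position 4: "bc" => MATCH
  Position 5: "ca" => no
  Position 6: "aa" => no
  Position 7: "aa" => no
  Position 8: "aa" => no
  Position 9: "ab" => no
  Position 10: "bc" => MATCH
  Position 11: "ca" => no
  Position 12: "ab" => no
Total occurrences: 3

3


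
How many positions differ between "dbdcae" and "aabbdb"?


Comparing "dbdcae" and "aabbdb" position by position:
  Position 0: 'd' vs 'a' => DIFFER
  Position 1: 'b' vs 'a' => DIFFER
  Position 2: 'd' vs 'b' => DIFFER
  Position 3: 'c' vs 'b' => DIFFER
  Position 4: 'a' vs 'd' => DIFFER
  Position 5: 'e' vs 'b' => DIFFER
Positions that differ: 6

6


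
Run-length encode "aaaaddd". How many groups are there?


Input: aaaaddd
Scanning for consecutive runs:
  Group 1: 'a' x 4 (positions 0-3)
  Group 2: 'd' x 3 (positions 4-6)
Total groups: 2

2


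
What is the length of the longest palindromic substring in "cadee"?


Input: "cadee"
Checking substrings for palindromes:
  [3:5] "ee" (len 2) => palindrome
Longest palindromic substring: "ee" with length 2

2


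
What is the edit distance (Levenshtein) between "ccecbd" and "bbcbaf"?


Computing edit distance: "ccecbd" -> "bbcbaf"
DP table:
           b    b    c    b    a    f
      0    1    2    3    4    5    6
  c   1    1    2    2    3    4    5
  c   2    2    2    2    3    4    5
  e   3    3    3    3    3    4    5
  c   4    4    4    3    4    4    5
  b   5    4    4    4    3    4    5
  d   6    5    5    5    4    4    5
Edit distance = dp[6][6] = 5

5


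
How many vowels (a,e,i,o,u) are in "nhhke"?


Input: nhhke
Checking each character:
  'n' at position 0: consonant
  'h' at position 1: consonant
  'h' at position 2: consonant
  'k' at position 3: consonant
  'e' at position 4: vowel (running total: 1)
Total vowels: 1

1


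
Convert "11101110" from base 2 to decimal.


Input: "11101110" in base 2
Positional expansion:
  Digit '1' (value 1) x 2^7 = 128
  Digit '1' (value 1) x 2^6 = 64
  Digit '1' (value 1) x 2^5 = 32
  Digit '0' (value 0) x 2^4 = 0
  Digit '1' (value 1) x 2^3 = 8
  Digit '1' (value 1) x 2^2 = 4
  Digit '1' (value 1) x 2^1 = 2
  Digit '0' (value 0) x 2^0 = 0
Sum = 238

238


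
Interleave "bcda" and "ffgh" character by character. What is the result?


Interleaving "bcda" and "ffgh":
  Position 0: 'b' from first, 'f' from second => "bf"
  Position 1: 'c' from first, 'f' from second => "cf"
  Position 2: 'd' from first, 'g' from second => "dg"
  Position 3: 'a' from first, 'h' from second => "ah"
Result: bfcfdgah

bfcfdgah


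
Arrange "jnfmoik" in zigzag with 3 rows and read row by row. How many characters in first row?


Zigzag "jnfmoik" into 3 rows:
Placing characters:
  'j' => row 0
  'n' => row 1
  'f' => row 2
  'm' => row 1
  'o' => row 0
  'i' => row 1
  'k' => row 2
Rows:
  Row 0: "jo"
  Row 1: "nmi"
  Row 2: "fk"
First row length: 2

2


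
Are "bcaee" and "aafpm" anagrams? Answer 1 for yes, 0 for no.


Strings: "bcaee", "aafpm"
Sorted first:  abcee
Sorted second: aafmp
Differ at position 1: 'b' vs 'a' => not anagrams

0


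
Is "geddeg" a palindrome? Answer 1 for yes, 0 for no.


Input: geddeg
Reversed: geddeg
  Compare pos 0 ('g') with pos 5 ('g'): match
  Compare pos 1 ('e') with pos 4 ('e'): match
  Compare pos 2 ('d') with pos 3 ('d'): match
Result: palindrome

1


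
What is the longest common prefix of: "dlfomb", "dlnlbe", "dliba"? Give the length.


Words: dlfomb, dlnlbe, dliba
  Position 0: all 'd' => match
  Position 1: all 'l' => match
  Position 2: ('f', 'n', 'i') => mismatch, stop
LCP = "dl" (length 2)

2


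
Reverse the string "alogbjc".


Input: alogbjc
Reading characters right to left:
  Position 6: 'c'
  Position 5: 'j'
  Position 4: 'b'
  Position 3: 'g'
  Position 2: 'o'
  Position 1: 'l'
  Position 0: 'a'
Reversed: cjbgola

cjbgola


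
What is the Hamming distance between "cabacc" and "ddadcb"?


Comparing "cabacc" and "ddadcb" position by position:
  Position 0: 'c' vs 'd' => differ
  Position 1: 'a' vs 'd' => differ
  Position 2: 'b' vs 'a' => differ
  Position 3: 'a' vs 'd' => differ
  Position 4: 'c' vs 'c' => same
  Position 5: 'c' vs 'b' => differ
Total differences (Hamming distance): 5

5


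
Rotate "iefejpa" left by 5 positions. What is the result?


Input: "iefejpa", rotate left by 5
First 5 characters: "iefej"
Remaining characters: "pa"
Concatenate remaining + first: "pa" + "iefej" = "paiefej"

paiefej


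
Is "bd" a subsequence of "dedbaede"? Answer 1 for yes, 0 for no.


Check if "bd" is a subsequence of "dedbaede"
Greedy scan:
  Position 0 ('d'): no match needed
  Position 1 ('e'): no match needed
  Position 2 ('d'): no match needed
  Position 3 ('b'): matches sub[0] = 'b'
  Position 4 ('a'): no match needed
  Position 5 ('e'): no match needed
  Position 6 ('d'): matches sub[1] = 'd'
  Position 7 ('e'): no match needed
All 2 characters matched => is a subsequence

1


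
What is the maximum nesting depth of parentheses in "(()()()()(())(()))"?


Input: "(()()()()(())(()))"
Tracking depth:
  Position 0 '(': depth becomes 1
  Position 1 '(': depth becomes 2
  Position 2 ')': depth becomes 1
  Position 3 '(': depth becomes 2
  Position 4 ')': depth becomes 1
  Position 5 '(': depth becomes 2
  Position 6 ')': depth becomes 1
  Position 7 '(': depth becomes 2
  Position 8 ')': depth becomes 1
  Position 9 '(': depth becomes 2
  Position 10 '(': depth becomes 3
  Position 11 ')': depth becomes 2
  Position 12 ')': depth becomes 1
  Position 13 '(': depth becomes 2
  Position 14 '(': depth becomes 3
  Position 15 ')': depth becomes 2
  Position 16 ')': depth becomes 1
  Position 17 ')': depth becomes 0
Maximum depth reached: 3

3


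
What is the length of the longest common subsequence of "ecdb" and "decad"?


LCS of "ecdb" and "decad"
DP table:
           d    e    c    a    d
      0    0    0    0    0    0
  e   0    0    1    1    1    1
  c   0    0    1    2    2    2
  d   0    1    1    2    2    3
  b   0    1    1    2    2    3
LCS length = dp[4][5] = 3

3


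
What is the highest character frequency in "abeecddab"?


Input: abeecddab
Character counts:
  'a': 2
  'b': 2
  'c': 1
  'd': 2
  'e': 2
Maximum frequency: 2

2


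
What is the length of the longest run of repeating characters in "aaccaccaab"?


Input: "aaccaccaab"
Scanning for longest run:
  Position 1 ('a'): continues run of 'a', length=2
  Position 2 ('c'): new char, reset run to 1
  Position 3 ('c'): continues run of 'c', length=2
  Position 4 ('a'): new char, reset run to 1
  Position 5 ('c'): new char, reset run to 1
  Position 6 ('c'): continues run of 'c', length=2
  Position 7 ('a'): new char, reset run to 1
  Position 8 ('a'): continues run of 'a', length=2
  Position 9 ('b'): new char, reset run to 1
Longest run: 'a' with length 2

2


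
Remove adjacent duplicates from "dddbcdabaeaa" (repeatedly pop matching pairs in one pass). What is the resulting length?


Input: dddbcdabaeaa
Stack-based adjacent duplicate removal:
  Read 'd': push. Stack: d
  Read 'd': matches stack top 'd' => pop. Stack: (empty)
  Read 'd': push. Stack: d
  Read 'b': push. Stack: db
  Read 'c': push. Stack: dbc
  Read 'd': push. Stack: dbcd
  Read 'a': push. Stack: dbcda
  Read 'b': push. Stack: dbcdab
  Read 'a': push. Stack: dbcdaba
  Read 'e': push. Stack: dbcdabae
  Read 'a': push. Stack: dbcdabaea
  Read 'a': matches stack top 'a' => pop. Stack: dbcdabae
Final stack: "dbcdabae" (length 8)

8


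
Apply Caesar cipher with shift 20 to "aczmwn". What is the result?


Caesar cipher: shift "aczmwn" by 20
  'a' (pos 0) + 20 = pos 20 = 'u'
  'c' (pos 2) + 20 = pos 22 = 'w'
  'z' (pos 25) + 20 = pos 19 = 't'
  'm' (pos 12) + 20 = pos 6 = 'g'
  'w' (pos 22) + 20 = pos 16 = 'q'
  'n' (pos 13) + 20 = pos 7 = 'h'
Result: uwtgqh

uwtgqh


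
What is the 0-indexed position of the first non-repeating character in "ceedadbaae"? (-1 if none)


Input: ceedadbaae
Character frequencies:
  'a': 3
  'b': 1
  'c': 1
  'd': 2
  'e': 3
Scanning left to right for freq == 1:
  Position 0 ('c'): unique! => answer = 0

0


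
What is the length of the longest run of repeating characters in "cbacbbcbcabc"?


Input: "cbacbbcbcabc"
Scanning for longest run:
  Position 1 ('b'): new char, reset run to 1
  Position 2 ('a'): new char, reset run to 1
  Position 3 ('c'): new char, reset run to 1
  Position 4 ('b'): new char, reset run to 1
  Position 5 ('b'): continues run of 'b', length=2
  Position 6 ('c'): new char, reset run to 1
  Position 7 ('b'): new char, reset run to 1
  Position 8 ('c'): new char, reset run to 1
  Position 9 ('a'): new char, reset run to 1
  Position 10 ('b'): new char, reset run to 1
  Position 11 ('c'): new char, reset run to 1
Longest run: 'b' with length 2

2


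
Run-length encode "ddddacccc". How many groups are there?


Input: ddddacccc
Scanning for consecutive runs:
  Group 1: 'd' x 4 (positions 0-3)
  Group 2: 'a' x 1 (positions 4-4)
  Group 3: 'c' x 4 (positions 5-8)
Total groups: 3

3


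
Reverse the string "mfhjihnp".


Input: mfhjihnp
Reading characters right to left:
  Position 7: 'p'
  Position 6: 'n'
  Position 5: 'h'
  Position 4: 'i'
  Position 3: 'j'
  Position 2: 'h'
  Position 1: 'f'
  Position 0: 'm'
Reversed: pnhijhfm

pnhijhfm


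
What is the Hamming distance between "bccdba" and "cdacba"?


Comparing "bccdba" and "cdacba" position by position:
  Position 0: 'b' vs 'c' => differ
  Position 1: 'c' vs 'd' => differ
  Position 2: 'c' vs 'a' => differ
  Position 3: 'd' vs 'c' => differ
  Position 4: 'b' vs 'b' => same
  Position 5: 'a' vs 'a' => same
Total differences (Hamming distance): 4

4


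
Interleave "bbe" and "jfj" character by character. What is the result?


Interleaving "bbe" and "jfj":
  Position 0: 'b' from first, 'j' from second => "bj"
  Position 1: 'b' from first, 'f' from second => "bf"
  Position 2: 'e' from first, 'j' from second => "ej"
Result: bjbfej

bjbfej


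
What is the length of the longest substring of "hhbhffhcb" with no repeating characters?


Input: "hhbhffhcb"
Sliding window (track last position of each char):
  Position 0 ('h'): window [0,0] length 1 -- new best
  Position 1 ('h'): repeat (last at 0), move window start to 1
  Position 1 ('h'): window [1,1] length 1
  Position 2 ('b'): window [1,2] length 2 -- new best
  Position 3 ('h'): repeat (last at 1), move window start to 2
  Position 3 ('h'): window [2,3] length 2
  Position 4 ('f'): window [2,4] length 3 -- new best
  Position 5 ('f'): repeat (last at 4), move window start to 5
  Position 5 ('f'): window [5,5] length 1
  Position 6 ('h'): window [5,6] length 2
  Position 7 ('c'): window [5,7] length 3
  Position 8 ('b'): window [5,8] length 4 -- new best
Longest substring with no repeats: "fhcb" with length 4

4


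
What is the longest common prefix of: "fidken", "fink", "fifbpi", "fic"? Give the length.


Words: fidken, fink, fifbpi, fic
  Position 0: all 'f' => match
  Position 1: all 'i' => match
  Position 2: ('d', 'n', 'f', 'c') => mismatch, stop
LCP = "fi" (length 2)

2


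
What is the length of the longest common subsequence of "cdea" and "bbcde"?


LCS of "cdea" and "bbcde"
DP table:
           b    b    c    d    e
      0    0    0    0    0    0
  c   0    0    0    1    1    1
  d   0    0    0    1    2    2
  e   0    0    0    1    2    3
  a   0    0    0    1    2    3
LCS length = dp[4][5] = 3

3


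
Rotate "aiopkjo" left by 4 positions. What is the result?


Input: "aiopkjo", rotate left by 4
First 4 characters: "aiop"
Remaining characters: "kjo"
Concatenate remaining + first: "kjo" + "aiop" = "kjoaiop"

kjoaiop


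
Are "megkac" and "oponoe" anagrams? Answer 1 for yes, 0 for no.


Strings: "megkac", "oponoe"
Sorted first:  acegkm
Sorted second: enooop
Differ at position 0: 'a' vs 'e' => not anagrams

0


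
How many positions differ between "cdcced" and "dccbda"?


Comparing "cdcced" and "dccbda" position by position:
  Position 0: 'c' vs 'd' => DIFFER
  Position 1: 'd' vs 'c' => DIFFER
  Position 2: 'c' vs 'c' => same
  Position 3: 'c' vs 'b' => DIFFER
  Position 4: 'e' vs 'd' => DIFFER
  Position 5: 'd' vs 'a' => DIFFER
Positions that differ: 5

5


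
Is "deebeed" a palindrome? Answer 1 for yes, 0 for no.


Input: deebeed
Reversed: deebeed
  Compare pos 0 ('d') with pos 6 ('d'): match
  Compare pos 1 ('e') with pos 5 ('e'): match
  Compare pos 2 ('e') with pos 4 ('e'): match
Result: palindrome

1


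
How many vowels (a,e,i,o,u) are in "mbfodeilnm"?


Input: mbfodeilnm
Checking each character:
  'm' at position 0: consonant
  'b' at position 1: consonant
  'f' at position 2: consonant
  'o' at position 3: vowel (running total: 1)
  'd' at position 4: consonant
  'e' at position 5: vowel (running total: 2)
  'i' at position 6: vowel (running total: 3)
  'l' at position 7: consonant
  'n' at position 8: consonant
  'm' at position 9: consonant
Total vowels: 3

3


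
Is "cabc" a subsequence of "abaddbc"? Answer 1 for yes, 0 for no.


Check if "cabc" is a subsequence of "abaddbc"
Greedy scan:
  Position 0 ('a'): no match needed
  Position 1 ('b'): no match needed
  Position 2 ('a'): no match needed
  Position 3 ('d'): no match needed
  Position 4 ('d'): no match needed
  Position 5 ('b'): no match needed
  Position 6 ('c'): matches sub[0] = 'c'
Only matched 1/4 characters => not a subsequence

0


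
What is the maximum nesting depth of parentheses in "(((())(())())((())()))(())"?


Input: "(((())(())())((())()))(())"
Tracking depth:
  Position 0 '(': depth becomes 1
  Position 1 '(': depth becomes 2
  Position 2 '(': depth becomes 3
  Position 3 '(': depth becomes 4
  Position 4 ')': depth becomes 3
  Position 5 ')': depth becomes 2
  Position 6 '(': depth becomes 3
  Position 7 '(': depth becomes 4
  Position 8 ')': depth becomes 3
  Position 9 ')': depth becomes 2
  Position 10 '(': depth becomes 3
  Position 11 ')': depth becomes 2
  Position 12 ')': depth becomes 1
  Position 13 '(': depth becomes 2
  Position 14 '(': depth becomes 3
  Position 15 '(': depth becomes 4
  Position 16 ')': depth becomes 3
  Position 17 ')': depth becomes 2
  Position 18 '(': depth becomes 3
  Position 19 ')': depth becomes 2
  Position 20 ')': depth becomes 1
  Position 21 ')': depth becomes 0
  Position 22 '(': depth becomes 1
  Position 23 '(': depth becomes 2
  Position 24 ')': depth becomes 1
  Position 25 ')': depth becomes 0
Maximum depth reached: 4

4


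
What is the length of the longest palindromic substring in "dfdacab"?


Input: "dfdacab"
Checking substrings for palindromes:
  [0:3] "dfd" (len 3) => palindrome
  [3:6] "aca" (len 3) => palindrome
Longest palindromic substring: "dfd" with length 3

3


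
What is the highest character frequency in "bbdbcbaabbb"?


Input: bbdbcbaabbb
Character counts:
  'a': 2
  'b': 7
  'c': 1
  'd': 1
Maximum frequency: 7

7


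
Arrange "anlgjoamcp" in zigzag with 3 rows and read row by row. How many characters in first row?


Zigzag "anlgjoamcp" into 3 rows:
Placing characters:
  'a' => row 0
  'n' => row 1
  'l' => row 2
  'g' => row 1
  'j' => row 0
  'o' => row 1
  'a' => row 2
  'm' => row 1
  'c' => row 0
  'p' => row 1
Rows:
  Row 0: "ajc"
  Row 1: "ngomp"
  Row 2: "la"
First row length: 3

3


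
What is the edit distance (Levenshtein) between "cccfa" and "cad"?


Computing edit distance: "cccfa" -> "cad"
DP table:
           c    a    d
      0    1    2    3
  c   1    0    1    2
  c   2    1    1    2
  c   3    2    2    2
  f   4    3    3    3
  a   5    4    3    4
Edit distance = dp[5][3] = 4

4


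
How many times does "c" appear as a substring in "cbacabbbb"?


Searching for "c" in "cbacabbbb"
Scanning each position:
  Position 0: "c" => MATCH
  Position 1: "b" => no
  Position 2: "a" => no
  Position 3: "c" => MATCH
  Position 4: "a" => no
  Position 5: "b" => no
  Position 6: "b" => no
  Position 7: "b" => no
  Position 8: "b" => no
Total occurrences: 2

2


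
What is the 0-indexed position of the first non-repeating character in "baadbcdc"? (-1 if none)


Input: baadbcdc
Character frequencies:
  'a': 2
  'b': 2
  'c': 2
  'd': 2
Scanning left to right for freq == 1:
  Position 0 ('b'): freq=2, skip
  Position 1 ('a'): freq=2, skip
  Position 2 ('a'): freq=2, skip
  Position 3 ('d'): freq=2, skip
  Position 4 ('b'): freq=2, skip
  Position 5 ('c'): freq=2, skip
  Position 6 ('d'): freq=2, skip
  Position 7 ('c'): freq=2, skip
  No unique character found => answer = -1

-1


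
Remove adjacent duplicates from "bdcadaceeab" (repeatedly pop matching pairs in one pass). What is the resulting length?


Input: bdcadaceeab
Stack-based adjacent duplicate removal:
  Read 'b': push. Stack: b
  Read 'd': push. Stack: bd
  Read 'c': push. Stack: bdc
  Read 'a': push. Stack: bdca
  Read 'd': push. Stack: bdcad
  Read 'a': push. Stack: bdcada
  Read 'c': push. Stack: bdcadac
  Read 'e': push. Stack: bdcadace
  Read 'e': matches stack top 'e' => pop. Stack: bdcadac
  Read 'a': push. Stack: bdcadaca
  Read 'b': push. Stack: bdcadacab
Final stack: "bdcadacab" (length 9)

9


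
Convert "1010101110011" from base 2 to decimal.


Input: "1010101110011" in base 2
Positional expansion:
  Digit '1' (value 1) x 2^12 = 4096
  Digit '0' (value 0) x 2^11 = 0
  Digit '1' (value 1) x 2^10 = 1024
  Digit '0' (value 0) x 2^9 = 0
  Digit '1' (value 1) x 2^8 = 256
  Digit '0' (value 0) x 2^7 = 0
  Digit '1' (value 1) x 2^6 = 64
  Digit '1' (value 1) x 2^5 = 32
  Digit '1' (value 1) x 2^4 = 16
  Digit '0' (value 0) x 2^3 = 0
  Digit '0' (value 0) x 2^2 = 0
  Digit '1' (value 1) x 2^1 = 2
  Digit '1' (value 1) x 2^0 = 1
Sum = 5491

5491


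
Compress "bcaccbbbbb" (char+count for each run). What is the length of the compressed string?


Input: bcaccbbbbb
Runs:
  'b' x 1 => "b1"
  'c' x 1 => "c1"
  'a' x 1 => "a1"
  'c' x 2 => "c2"
  'b' x 5 => "b5"
Compressed: "b1c1a1c2b5"
Compressed length: 10

10


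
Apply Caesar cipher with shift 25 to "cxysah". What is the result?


Caesar cipher: shift "cxysah" by 25
  'c' (pos 2) + 25 = pos 1 = 'b'
  'x' (pos 23) + 25 = pos 22 = 'w'
  'y' (pos 24) + 25 = pos 23 = 'x'
  's' (pos 18) + 25 = pos 17 = 'r'
  'a' (pos 0) + 25 = pos 25 = 'z'
  'h' (pos 7) + 25 = pos 6 = 'g'
Result: bwxrzg

bwxrzg
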